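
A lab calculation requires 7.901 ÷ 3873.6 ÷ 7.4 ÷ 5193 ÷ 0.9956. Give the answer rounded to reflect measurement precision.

7.901 ÷ 3873.6 ÷ 7.4 ÷ 5193 ÷ 0.9956 = 5.33129064393 × 10^-8…
Multiplication/division keeps the fewest significant figures: 7.901 → 4 s.f., 3873.6 → 5 s.f., 7.4 → 2 s.f., 5193 → 4 s.f., 0.9956 → 4 s.f.; limit is 2.
Rounded to 2 significant figures: 5.3 × 10⁻⁸.

5.3 × 10⁻⁸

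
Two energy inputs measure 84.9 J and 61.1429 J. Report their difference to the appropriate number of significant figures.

23.8 J

84.9 J − 61.1429 J = 23.7571 J.
Addition/subtraction keeps the fewest decimal places: 84.9 → 1 decimal place, 61.1429 → 4 decimal places; limit is 1.
Rounded to 1 decimal place: 23.8 J.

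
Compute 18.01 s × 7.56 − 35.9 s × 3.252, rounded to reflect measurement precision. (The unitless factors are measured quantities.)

19 s

18.01 × 7.56 = 136.1556 → 136 s (3 s.f., last digit at the 10^0 place).
35.9 × 3.252 = 116.7468 → 117 s (3 s.f., last digit at the 10^0 place).
Difference: 19.4088 s; keep the coarser place, 10^0.
Result: 19 s.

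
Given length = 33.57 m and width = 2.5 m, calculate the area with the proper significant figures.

84 m²

area = 33.57 m × 2.5 m = 83.925 m².
33.57 has 4 significant figures; 2.5 has 2.
Division/multiplication keeps the fewest: 2 significant figures.
Rounded: 84 m².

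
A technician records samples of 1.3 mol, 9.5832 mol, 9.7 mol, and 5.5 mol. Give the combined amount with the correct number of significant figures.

26.1 mol

1.3 mol + 9.5832 mol + 9.7 mol + 5.5 mol = 26.0832 mol.
Addition/subtraction keeps the fewest decimal places: 1.3 → 1 decimal place, 9.5832 → 4 decimal places, 9.7 → 1 decimal place, 5.5 → 1 decimal place; limit is 1.
Rounded to 1 decimal place: 26.1 mol.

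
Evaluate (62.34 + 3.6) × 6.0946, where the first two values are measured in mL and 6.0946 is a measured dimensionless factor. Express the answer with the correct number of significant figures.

4.02 × 10² mL

62.34 mL + 3.6 mL = 65.94 mL; the sum is limited to 1 decimal place (3 s.f.).
Carrying full precision, 65.94 × 6.0946 = 401.877924 mL; 6.0946 has 5 s.f., so the result keeps min(3, 5) = 3 s.f.
Rounded to 3 significant figures: 4.02 × 10² mL.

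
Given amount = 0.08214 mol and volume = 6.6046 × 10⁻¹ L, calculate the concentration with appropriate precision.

concentration = 0.08214 mol ÷ 6.6046 × 10⁻¹ L = 0.124367864821… mol/L.
0.08214 has 4 significant figures; 6.6046 × 10⁻¹ has 5.
Division/multiplication keeps the fewest: 4 significant figures.
Rounded: 0.1244 mol/L.

0.1244 mol/L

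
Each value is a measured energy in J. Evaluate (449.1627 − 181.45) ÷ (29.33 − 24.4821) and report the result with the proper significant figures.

449.1627 − 181.45 = 267.7127, limited to 2 d.p. → 5 s.f.; 29.33 − 24.4821 = 4.8479, limited to 2 d.p. → 3 s.f.
Carrying full precision, 267.7127 ÷ 4.8479 = 55.2224055777…; keep min(5, 3) = 3 s.f.
Rounded to 3 significant figures: 55.2.

55.2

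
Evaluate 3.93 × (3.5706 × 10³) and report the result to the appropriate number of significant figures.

1.40 × 10⁴

3.93 × (3.5706 × 10³) = 14032.458
Multiplication/division keeps the fewest significant figures: 3.93 → 3 s.f., 3.5706 × 10³ → 5 s.f.; limit is 3.
Rounded to 3 significant figures: 1.40 × 10⁴.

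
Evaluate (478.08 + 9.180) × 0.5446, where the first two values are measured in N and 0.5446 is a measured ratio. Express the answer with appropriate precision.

265.4 N

478.08 N + 9.180 N = 487.260 N; the sum is limited to 2 decimal places (5 s.f.).
Carrying full precision, 487.260 × 0.5446 = 265.361796 N; 0.5446 has 4 s.f., so the result keeps min(5, 4) = 4 s.f.
Rounded to 4 significant figures: 265.4 N.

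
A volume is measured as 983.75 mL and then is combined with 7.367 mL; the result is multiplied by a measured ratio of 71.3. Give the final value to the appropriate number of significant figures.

983.75 mL + 7.367 mL = 991.117 mL; the sum is limited to 2 decimal places (5 s.f.).
Carrying full precision, 991.117 × 71.3 = 70666.6421 mL; 71.3 has 3 s.f., so the result keeps min(5, 3) = 3 s.f.
Rounded to 3 significant figures: 7.07 × 10^4 mL.

7.07 × 10^4 mL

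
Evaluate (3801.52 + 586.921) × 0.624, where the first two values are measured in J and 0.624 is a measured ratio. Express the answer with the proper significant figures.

2.74 × 10³ J

3801.52 J + 586.921 J = 4388.441 J; the sum is limited to 2 decimal places (6 s.f.).
Carrying full precision, 4388.441 × 0.624 = 2738.387184 J; 0.624 has 3 s.f., so the result keeps min(6, 3) = 3 s.f.
Rounded to 3 significant figures: 2.74 × 10³ J.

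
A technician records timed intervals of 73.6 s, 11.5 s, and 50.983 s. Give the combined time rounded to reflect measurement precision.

1.361 × 10^2 s

73.6 s + 11.5 s + 50.983 s = 136.083 s.
Addition/subtraction keeps the fewest decimal places: 73.6 → 1 decimal place, 11.5 → 1 decimal place, 50.983 → 3 decimal places; limit is 1.
Rounded to 1 decimal place: 1.361 × 10^2 s.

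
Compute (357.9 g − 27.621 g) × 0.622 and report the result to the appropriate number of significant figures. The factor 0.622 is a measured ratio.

357.9 g − 27.621 g = 330.279 g; the difference is limited to 1 decimal place (4 s.f.).
Carrying full precision, 330.279 × 0.622 = 205.433538 g; 0.622 has 3 s.f., so the result keeps min(4, 3) = 3 s.f.
Rounded to 3 significant figures: 205 g.

205 g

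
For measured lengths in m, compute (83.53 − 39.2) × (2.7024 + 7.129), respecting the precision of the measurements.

436 m²

83.53 − 39.2 = 44.33, limited to 1 d.p. → 3 s.f.; 2.7024 + 7.129 = 9.8314, limited to 3 d.p. → 4 s.f.
Carrying full precision, 44.33 × 9.8314 = 435.825962; keep min(3, 4) = 3 s.f.
Rounded to 3 significant figures: 436 m².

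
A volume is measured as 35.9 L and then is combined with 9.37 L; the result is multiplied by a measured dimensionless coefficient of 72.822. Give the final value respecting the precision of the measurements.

3.30 × 10^3 L

35.9 L + 9.37 L = 45.27 L; the sum is limited to 1 decimal place (3 s.f.).
Carrying full precision, 45.27 × 72.822 = 3296.65194 L; 72.822 has 5 s.f., so the result keeps min(3, 5) = 3 s.f.
Rounded to 3 significant figures: 3.30 × 10^3 L.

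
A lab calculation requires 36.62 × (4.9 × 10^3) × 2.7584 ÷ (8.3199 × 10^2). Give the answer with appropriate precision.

36.62 × (4.9 × 10^3) × 2.7584 ÷ (8.3199 × 10^2) = 594.913135014…
Multiplication/division keeps the fewest significant figures: 36.62 → 4 s.f., 4.9 × 10^3 → 2 s.f., 2.7584 → 5 s.f., 8.3199 × 10^2 → 5 s.f.; limit is 2.
Rounded to 2 significant figures: 5.9 × 10^2.

5.9 × 10^2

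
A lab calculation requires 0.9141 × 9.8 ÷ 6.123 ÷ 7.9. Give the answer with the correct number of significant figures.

0.9141 × 9.8 ÷ 6.123 ÷ 7.9 = 0.185194648937…
Multiplication/division keeps the fewest significant figures: 0.9141 → 4 s.f., 9.8 → 2 s.f., 6.123 → 4 s.f., 7.9 → 2 s.f.; limit is 2.
Rounded to 2 significant figures: 0.19.

0.19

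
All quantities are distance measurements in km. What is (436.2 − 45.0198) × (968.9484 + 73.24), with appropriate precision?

4.077 × 10⁵ km²

436.2 − 45.0198 = 391.1802, limited to 1 d.p. → 4 s.f.; 968.9484 + 73.24 = 1042.1884, limited to 2 d.p. → 6 s.f.
Carrying full precision, 391.1802 × 1042.1884 = 407683.46675…; keep min(4, 6) = 4 s.f.
Rounded to 4 significant figures: 4.077 × 10⁵ km².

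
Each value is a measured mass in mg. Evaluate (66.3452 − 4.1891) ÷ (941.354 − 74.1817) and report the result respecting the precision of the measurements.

66.3452 − 4.1891 = 62.1561, limited to 4 d.p. → 6 s.f.; 941.354 − 74.1817 = 867.1723, limited to 3 d.p. → 6 s.f.
Carrying full precision, 62.1561 ÷ 867.1723 = 0.0716767590478…; keep min(6, 6) = 6 s.f.
Rounded to 6 significant figures: 0.0716768.

0.0716768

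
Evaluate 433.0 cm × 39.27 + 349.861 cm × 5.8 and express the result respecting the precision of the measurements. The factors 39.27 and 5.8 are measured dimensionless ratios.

433.0 × 39.27 = 17003.91 → 1.700 × 10⁴ cm (4 s.f., last digit at the 10^1 place).
349.861 × 5.8 = 2029.1938 → 2.0 × 10³ cm (2 s.f., last digit at the 10^2 place).
Sum: 19033.1038 cm; keep the coarser place, 10^2.
Result: 1.90 × 10⁴ cm.

1.90 × 10⁴ cm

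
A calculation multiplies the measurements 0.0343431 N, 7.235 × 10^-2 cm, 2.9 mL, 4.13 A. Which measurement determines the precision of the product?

2.9 mL

0.0343431 N → 6 s.f.; 7.235 × 10^-2 cm → 4 s.f.; 2.9 mL → 2 s.f.; 4.13 A → 3 s.f.
The fewest is 2 significant figures, from 2.9 mL.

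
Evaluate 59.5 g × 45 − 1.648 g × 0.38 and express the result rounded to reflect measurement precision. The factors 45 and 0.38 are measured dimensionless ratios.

2.7 × 10^3 g

59.5 × 45 = 2677.5 → 2.7 × 10^3 g (2 s.f., last digit at the 10^2 place).
1.648 × 0.38 = 0.62624 → 6.3 × 10^-1 g (2 s.f., last digit at the 10^-2 place).
Difference: 2676.87376 g; keep the coarser place, 10^2.
Result: 2.7 × 10^3 g.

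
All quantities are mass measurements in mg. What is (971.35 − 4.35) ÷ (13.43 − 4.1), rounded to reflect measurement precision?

1.0 × 10^2

971.35 − 4.35 = 967.00, limited to 2 d.p. → 5 s.f.; 13.43 − 4.1 = 9.33, limited to 1 d.p. → 2 s.f.
Carrying full precision, 967.00 ÷ 9.33 = 103.644158628…; keep min(5, 2) = 2 s.f.
Rounded to 2 significant figures: 1.0 × 10^2.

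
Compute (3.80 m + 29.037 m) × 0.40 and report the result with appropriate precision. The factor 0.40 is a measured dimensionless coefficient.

3.80 m + 29.037 m = 32.837 m; the sum is limited to 2 decimal places (4 s.f.).
Carrying full precision, 32.837 × 0.40 = 13.1348 m; 0.40 has 2 s.f., so the result keeps min(4, 2) = 2 s.f.
Rounded to 2 significant figures: 13 m.

13 m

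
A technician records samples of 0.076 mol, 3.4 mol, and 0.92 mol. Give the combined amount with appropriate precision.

0.076 mol + 3.4 mol + 0.92 mol = 4.396 mol.
Addition/subtraction keeps the fewest decimal places: 0.076 → 3 decimal places, 3.4 → 1 decimal place, 0.92 → 2 decimal places; limit is 1.
Rounded to 1 decimal place: 4.4 mol.

4.4 mol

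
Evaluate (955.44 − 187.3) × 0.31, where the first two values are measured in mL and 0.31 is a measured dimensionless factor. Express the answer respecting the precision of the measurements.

2.4 × 10^2 mL

955.44 mL − 187.3 mL = 768.14 mL; the difference is limited to 1 decimal place (4 s.f.).
Carrying full precision, 768.14 × 0.31 = 238.1234 mL; 0.31 has 2 s.f., so the result keeps min(4, 2) = 2 s.f.
Rounded to 2 significant figures: 2.4 × 10^2 mL.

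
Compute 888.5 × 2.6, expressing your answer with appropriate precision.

2.3 × 10^3

888.5 × 2.6 = 2310.1
Multiplication/division keeps the fewest significant figures: 888.5 → 4 s.f., 2.6 → 2 s.f.; limit is 2.
Rounded to 2 significant figures: 2.3 × 10^3.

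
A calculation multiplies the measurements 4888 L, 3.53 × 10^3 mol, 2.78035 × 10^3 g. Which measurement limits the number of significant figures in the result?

3.53 × 10^3 mol

4888 L → 4 s.f.; 3.53 × 10^3 mol → 3 s.f.; 2.78035 × 10^3 g → 6 s.f.
The fewest is 3 significant figures, from 3.53 × 10^3 mol.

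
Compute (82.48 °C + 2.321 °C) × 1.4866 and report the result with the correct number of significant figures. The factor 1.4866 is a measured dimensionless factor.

82.48 °C + 2.321 °C = 84.801 °C; the sum is limited to 2 decimal places (4 s.f.).
Carrying full precision, 84.801 × 1.4866 = 126.0651666 °C; 1.4866 has 5 s.f., so the result keeps min(4, 5) = 4 s.f.
Rounded to 4 significant figures: 126.1 °C.

126.1 °C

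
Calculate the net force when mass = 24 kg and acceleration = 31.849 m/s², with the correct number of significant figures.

7.6 × 10² N

net force = 24 kg × 31.849 m/s² = 764.376 N.
24 has 2 significant figures; 31.849 has 5.
Division/multiplication keeps the fewest: 2 significant figures.
Rounded: 7.6 × 10² N.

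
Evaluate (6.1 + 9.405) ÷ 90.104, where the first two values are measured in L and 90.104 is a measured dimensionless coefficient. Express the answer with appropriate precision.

1.72 × 10⁻¹ L

6.1 L + 9.405 L = 15.505 L; the sum is limited to 1 decimal place (3 s.f.).
Carrying full precision, 15.505 ÷ 90.104 = 0.172078931013… L; 90.104 has 5 s.f., so the result keeps min(3, 5) = 3 s.f.
Rounded to 3 significant figures: 1.72 × 10⁻¹ L.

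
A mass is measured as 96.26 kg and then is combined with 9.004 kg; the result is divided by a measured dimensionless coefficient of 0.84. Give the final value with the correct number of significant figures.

96.26 kg + 9.004 kg = 105.264 kg; the sum is limited to 2 decimal places (5 s.f.).
Carrying full precision, 105.264 ÷ 0.84 = 125.314285714… kg; 0.84 has 2 s.f., so the result keeps min(5, 2) = 2 s.f.
Rounded to 2 significant figures: 1.3 × 10^2 kg.

1.3 × 10^2 kg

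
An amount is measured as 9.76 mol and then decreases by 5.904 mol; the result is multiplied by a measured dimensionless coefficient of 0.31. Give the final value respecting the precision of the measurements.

1.2 mol

9.76 mol − 5.904 mol = 3.856 mol; the difference is limited to 2 decimal places (3 s.f.).
Carrying full precision, 3.856 × 0.31 = 1.19536 mol; 0.31 has 2 s.f., so the result keeps min(3, 2) = 2 s.f.
Rounded to 2 significant figures: 1.2 mol.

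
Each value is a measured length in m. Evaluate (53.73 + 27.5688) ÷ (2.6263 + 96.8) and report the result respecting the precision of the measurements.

0.818

53.73 + 27.5688 = 81.2988, limited to 2 d.p. → 4 s.f.; 2.6263 + 96.8 = 99.4263, limited to 1 d.p. → 3 s.f.
Carrying full precision, 81.2988 ÷ 99.4263 = 0.817679024564…; keep min(4, 3) = 3 s.f.
Rounded to 3 significant figures: 0.818.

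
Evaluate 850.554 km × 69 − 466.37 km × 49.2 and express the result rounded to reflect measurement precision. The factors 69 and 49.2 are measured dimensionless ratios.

850.554 × 69 = 58688.226 → 5.9 × 10^4 km (2 s.f., last digit at the 10^3 place).
466.37 × 49.2 = 22945.404 → 2.29 × 10^4 km (3 s.f., last digit at the 10^2 place).
Difference: 35742.822 km; keep the coarser place, 10^3.
Result: 3.6 × 10^4 km.

3.6 × 10^4 km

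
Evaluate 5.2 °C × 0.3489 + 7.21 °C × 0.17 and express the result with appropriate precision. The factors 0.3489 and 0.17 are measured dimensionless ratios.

5.2 × 0.3489 = 1.81428 → 1.8 °C (2 s.f., last digit at the 10^-1 place).
7.21 × 0.17 = 1.2257 → 1.2 °C (2 s.f., last digit at the 10^-1 place).
Sum: 3.03998 °C; keep the coarser place, 10^-1.
Result: 3.0 °C.

3.0 °C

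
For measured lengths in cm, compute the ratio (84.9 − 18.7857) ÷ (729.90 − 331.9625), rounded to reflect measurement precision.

84.9 − 18.7857 = 66.1143, limited to 1 d.p. → 3 s.f.; 729.90 − 331.9625 = 397.9375, limited to 2 d.p. → 5 s.f.
Carrying full precision, 66.1143 ÷ 397.9375 = 0.166142421863…; keep min(3, 5) = 3 s.f.
Rounded to 3 significant figures: 0.166.

0.166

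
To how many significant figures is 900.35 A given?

900.35: zeros between nonzero digits are significant.

5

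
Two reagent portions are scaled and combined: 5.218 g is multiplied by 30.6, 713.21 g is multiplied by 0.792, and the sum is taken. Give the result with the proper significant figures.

5.218 × 30.6 = 159.6708 → 160. g (3 s.f., last digit at the 10^0 place).
713.21 × 0.792 = 564.86232 → 565 g (3 s.f., last digit at the 10^0 place).
Sum: 724.53312 g; keep the coarser place, 10^0.
Result: 725 g.

725 g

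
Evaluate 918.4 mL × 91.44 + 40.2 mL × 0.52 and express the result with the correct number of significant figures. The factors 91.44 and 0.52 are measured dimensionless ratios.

8.400 × 10^4 mL

918.4 × 91.44 = 83978.496 → 8.398 × 10^4 mL (4 s.f., last digit at the 10^1 place).
40.2 × 0.52 = 20.904 → 21 mL (2 s.f., last digit at the 10^0 place).
Sum: 83999.4 mL; keep the coarser place, 10^1.
Result: 8.400 × 10^4 mL.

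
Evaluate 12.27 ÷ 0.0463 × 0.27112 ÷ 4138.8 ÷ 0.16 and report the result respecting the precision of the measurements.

12.27 ÷ 0.0463 × 0.27112 ÷ 4138.8 ÷ 0.16 = 0.108500241407…
Multiplication/division keeps the fewest significant figures: 12.27 → 4 s.f., 0.0463 → 3 s.f., 0.27112 → 5 s.f., 4138.8 → 5 s.f., 0.16 → 2 s.f.; limit is 2.
Rounded to 2 significant figures: 0.11.

0.11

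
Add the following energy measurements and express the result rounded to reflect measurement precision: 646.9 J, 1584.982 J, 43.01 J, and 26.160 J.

2301.1 J

646.9 J + 1584.982 J + 43.01 J + 26.160 J = 2301.052 J.
Addition/subtraction keeps the fewest decimal places: 646.9 → 1 decimal place, 1584.982 → 3 decimal places, 43.01 → 2 decimal places, 26.160 → 3 decimal places; limit is 1.
Rounded to 1 decimal place: 2301.1 J.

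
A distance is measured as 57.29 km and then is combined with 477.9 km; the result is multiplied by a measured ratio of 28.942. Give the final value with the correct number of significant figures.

1.549 × 10⁴ km

57.29 km + 477.9 km = 535.19 km; the sum is limited to 1 decimal place (4 s.f.).
Carrying full precision, 535.19 × 28.942 = 15489.46898 km; 28.942 has 5 s.f., so the result keeps min(4, 5) = 4 s.f.
Rounded to 4 significant figures: 1.549 × 10⁴ km.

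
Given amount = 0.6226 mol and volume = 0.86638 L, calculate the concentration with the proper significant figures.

concentration = 0.6226 mol ÷ 0.86638 L = 0.718622313534… mol/L.
0.6226 has 4 significant figures; 0.86638 has 5.
Division/multiplication keeps the fewest: 4 significant figures.
Rounded: 0.7186 mol/L.

0.7186 mol/L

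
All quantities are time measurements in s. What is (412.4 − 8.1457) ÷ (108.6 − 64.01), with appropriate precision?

9.07

412.4 − 8.1457 = 404.2543, limited to 1 d.p. → 4 s.f.; 108.6 − 64.01 = 44.59, limited to 1 d.p. → 3 s.f.
Carrying full precision, 404.2543 ÷ 44.59 = 9.06603050011…; keep min(4, 3) = 3 s.f.
Rounded to 3 significant figures: 9.07.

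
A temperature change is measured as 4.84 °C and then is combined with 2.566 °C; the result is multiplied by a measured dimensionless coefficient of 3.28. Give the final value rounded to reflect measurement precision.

4.84 °C + 2.566 °C = 7.406 °C; the sum is limited to 2 decimal places (3 s.f.).
Carrying full precision, 7.406 × 3.28 = 24.29168 °C; 3.28 has 3 s.f., so the result keeps min(3, 3) = 3 s.f.
Rounded to 3 significant figures: 24.3 °C.

24.3 °C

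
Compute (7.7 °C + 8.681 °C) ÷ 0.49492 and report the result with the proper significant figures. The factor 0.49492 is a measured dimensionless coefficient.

7.7 °C + 8.681 °C = 16.381 °C; the sum is limited to 1 decimal place (3 s.f.).
Carrying full precision, 16.381 ÷ 0.49492 = 33.0982785097… °C; 0.49492 has 5 s.f., so the result keeps min(3, 5) = 3 s.f.
Rounded to 3 significant figures: 33.1 °C.

33.1 °C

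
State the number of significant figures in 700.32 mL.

700.32: zeros between nonzero digits are significant.

5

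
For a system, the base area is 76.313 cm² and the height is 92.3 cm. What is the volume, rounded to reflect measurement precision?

volume = 76.313 cm² × 92.3 cm = 7043.6899 cm³.
76.313 has 5 significant figures; 92.3 has 3.
Division/multiplication keeps the fewest: 3 significant figures.
Rounded: 7.04 × 10³ cm³.

7.04 × 10³ cm³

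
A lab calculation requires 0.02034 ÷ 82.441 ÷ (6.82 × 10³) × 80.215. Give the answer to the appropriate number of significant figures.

0.02034 ÷ 82.441 ÷ (6.82 × 10³) × 80.215 = 0.00000290187640101…
Multiplication/division keeps the fewest significant figures: 0.02034 → 4 s.f., 82.441 → 5 s.f., 6.82 × 10³ → 3 s.f., 80.215 → 5 s.f.; limit is 3.
Rounded to 3 significant figures: 2.90 × 10⁻⁶.

2.90 × 10⁻⁶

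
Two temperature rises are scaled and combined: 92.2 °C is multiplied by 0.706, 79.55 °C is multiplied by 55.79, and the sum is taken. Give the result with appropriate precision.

92.2 × 0.706 = 65.0932 → 65.1 °C (3 s.f., last digit at the 10^-1 place).
79.55 × 55.79 = 4438.0945 → 4438 °C (4 s.f., last digit at the 10^0 place).
Sum: 4503.1877 °C; keep the coarser place, 10^0.
Result: 4503 °C.

4503 °C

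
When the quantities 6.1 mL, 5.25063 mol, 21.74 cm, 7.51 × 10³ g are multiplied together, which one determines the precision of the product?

6.1 mL → 2 s.f.; 5.25063 mol → 6 s.f.; 21.74 cm → 4 s.f.; 7.51 × 10³ g → 3 s.f.
The fewest is 2 significant figures, from 6.1 mL.

6.1 mL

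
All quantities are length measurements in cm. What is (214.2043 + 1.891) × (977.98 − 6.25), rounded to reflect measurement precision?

214.2043 + 1.891 = 216.0953, limited to 3 d.p. → 6 s.f.; 977.98 − 6.25 = 971.73, limited to 2 d.p. → 5 s.f.
Carrying full precision, 216.0953 × 971.73 = 209986.285869; keep min(6, 5) = 5 s.f.
Rounded to 5 significant figures: 2.0999 × 10⁵ cm².

2.0999 × 10⁵ cm²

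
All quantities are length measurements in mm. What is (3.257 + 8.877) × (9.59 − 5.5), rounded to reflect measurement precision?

3.257 + 8.877 = 12.134, limited to 3 d.p. → 5 s.f.; 9.59 − 5.5 = 4.09, limited to 1 d.p. → 2 s.f.
Carrying full precision, 12.134 × 4.09 = 49.62806; keep min(5, 2) = 2 s.f.
Rounded to 2 significant figures: 50. mm².

50. mm²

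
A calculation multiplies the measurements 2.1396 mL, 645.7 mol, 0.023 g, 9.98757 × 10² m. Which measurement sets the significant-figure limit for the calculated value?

0.023 g

2.1396 mL → 5 s.f.; 645.7 mol → 4 s.f.; 0.023 g → 2 s.f.; 9.98757 × 10² m → 6 s.f.
The fewest is 2 significant figures, from 0.023 g.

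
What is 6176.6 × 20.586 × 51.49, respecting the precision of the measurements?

6.547 × 10^6

6176.6 × 20.586 × 51.49 = 6547030.09652…
Multiplication/division keeps the fewest significant figures: 6176.6 → 5 s.f., 20.586 → 5 s.f., 51.49 → 4 s.f.; limit is 4.
Rounded to 4 significant figures: 6.547 × 10^6.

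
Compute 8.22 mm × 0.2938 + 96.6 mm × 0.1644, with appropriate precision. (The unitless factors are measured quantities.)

18.3 mm

8.22 × 0.2938 = 2.415036 → 2.42 mm (3 s.f., last digit at the 10^-2 place).
96.6 × 0.1644 = 15.88104 → 15.9 mm (3 s.f., last digit at the 10^-1 place).
Sum: 18.296076 mm; keep the coarser place, 10^-1.
Result: 18.3 mm.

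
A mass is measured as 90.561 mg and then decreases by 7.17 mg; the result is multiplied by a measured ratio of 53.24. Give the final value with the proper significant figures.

90.561 mg − 7.17 mg = 83.391 mg; the difference is limited to 2 decimal places (4 s.f.).
Carrying full precision, 83.391 × 53.24 = 4439.73684 mg; 53.24 has 4 s.f., so the result keeps min(4, 4) = 4 s.f.
Rounded to 4 significant figures: 4440. mg.

4440. mg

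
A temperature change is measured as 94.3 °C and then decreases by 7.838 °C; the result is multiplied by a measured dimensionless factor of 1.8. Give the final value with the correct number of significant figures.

94.3 °C − 7.838 °C = 86.462 °C; the difference is limited to 1 decimal place (3 s.f.).
Carrying full precision, 86.462 × 1.8 = 155.6316 °C; 1.8 has 2 s.f., so the result keeps min(3, 2) = 2 s.f.
Rounded to 2 significant figures: 1.6 × 10² °C.

1.6 × 10² °C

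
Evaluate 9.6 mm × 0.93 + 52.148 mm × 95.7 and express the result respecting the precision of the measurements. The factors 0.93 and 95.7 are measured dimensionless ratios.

5.00 × 10^3 mm

9.6 × 0.93 = 8.928 → 8.9 mm (2 s.f., last digit at the 10^-1 place).
52.148 × 95.7 = 4990.5636 → 4.99 × 10^3 mm (3 s.f., last digit at the 10^1 place).
Sum: 4999.4916 mm; keep the coarser place, 10^1.
Result: 5.00 × 10^3 mm.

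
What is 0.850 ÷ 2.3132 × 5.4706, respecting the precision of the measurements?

2.01

0.850 ÷ 2.3132 × 5.4706 = 2.01020664015…
Multiplication/division keeps the fewest significant figures: 0.850 → 3 s.f., 2.3132 → 5 s.f., 5.4706 → 5 s.f.; limit is 3.
Rounded to 3 significant figures: 2.01.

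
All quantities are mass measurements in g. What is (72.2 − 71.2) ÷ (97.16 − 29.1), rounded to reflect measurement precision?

72.2 − 71.2 = 1.0, limited to 1 d.p. → 2 s.f.; 97.16 − 29.1 = 68.06, limited to 1 d.p. → 3 s.f.
Carrying full precision, 1.0 ÷ 68.06 = 0.0146929180135…; keep min(2, 3) = 2 s.f.
Rounded to 2 significant figures: 0.015.

0.015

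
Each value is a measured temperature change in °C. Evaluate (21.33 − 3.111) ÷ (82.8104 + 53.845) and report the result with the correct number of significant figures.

0.1333

21.33 − 3.111 = 18.219, limited to 2 d.p. → 4 s.f.; 82.8104 + 53.845 = 136.6554, limited to 3 d.p. → 6 s.f.
Carrying full precision, 18.219 ÷ 136.6554 = 0.13332074693…; keep min(4, 6) = 4 s.f.
Rounded to 4 significant figures: 0.1333.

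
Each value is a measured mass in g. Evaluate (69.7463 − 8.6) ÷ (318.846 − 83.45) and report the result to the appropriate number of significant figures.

69.7463 − 8.6 = 61.1463, limited to 1 d.p. → 3 s.f.; 318.846 − 83.45 = 235.396, limited to 2 d.p. → 5 s.f.
Carrying full precision, 61.1463 ÷ 235.396 = 0.259759299223…; keep min(3, 5) = 3 s.f.
Rounded to 3 significant figures: 0.260.

0.260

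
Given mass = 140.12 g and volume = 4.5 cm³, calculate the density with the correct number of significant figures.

31 g/cm³

density = 140.12 g ÷ 4.5 cm³ = 31.1377777778… g/cm³.
140.12 has 5 significant figures; 4.5 has 2.
Division/multiplication keeps the fewest: 2 significant figures.
Rounded: 31 g/cm³.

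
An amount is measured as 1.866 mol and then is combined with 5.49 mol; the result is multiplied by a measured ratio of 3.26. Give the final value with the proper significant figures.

1.866 mol + 5.49 mol = 7.356 mol; the sum is limited to 2 decimal places (3 s.f.).
Carrying full precision, 7.356 × 3.26 = 23.98056 mol; 3.26 has 3 s.f., so the result keeps min(3, 3) = 3 s.f.
Rounded to 3 significant figures: 24.0 mol.

24.0 mol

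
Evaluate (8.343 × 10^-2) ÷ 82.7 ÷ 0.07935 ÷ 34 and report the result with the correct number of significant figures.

(8.343 × 10^-2) ÷ 82.7 ÷ 0.07935 ÷ 34 = 0.000373930496257…
Multiplication/division keeps the fewest significant figures: 8.343 × 10^-2 → 4 s.f., 82.7 → 3 s.f., 0.07935 → 4 s.f., 34 → 2 s.f.; limit is 2.
Rounded to 2 significant figures: 3.7 × 10^-4.

3.7 × 10^-4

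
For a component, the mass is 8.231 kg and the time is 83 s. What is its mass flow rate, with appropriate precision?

mass flow rate = 8.231 kg ÷ 83 s = 0.0991686746988… kg/s.
8.231 has 4 significant figures; 83 has 2.
Division/multiplication keeps the fewest: 2 significant figures.
Rounded: 0.099 kg/s.

0.099 kg/s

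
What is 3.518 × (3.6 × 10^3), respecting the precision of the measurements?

1.3 × 10^4

3.518 × (3.6 × 10^3) = 12664.8
Multiplication/division keeps the fewest significant figures: 3.518 → 4 s.f., 3.6 × 10^3 → 2 s.f.; limit is 2.
Rounded to 2 significant figures: 1.3 × 10^4.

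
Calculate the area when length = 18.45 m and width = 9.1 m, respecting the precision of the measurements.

area = 18.45 m × 9.1 m = 167.895 m².
18.45 has 4 significant figures; 9.1 has 2.
Division/multiplication keeps the fewest: 2 significant figures.
Rounded: 1.7 × 10^2 m².

1.7 × 10^2 m²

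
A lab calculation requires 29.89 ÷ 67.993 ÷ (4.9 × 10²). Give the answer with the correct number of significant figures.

9.0 × 10⁻⁴

29.89 ÷ 67.993 ÷ (4.9 × 10²) = 0.000897151177327…
Multiplication/division keeps the fewest significant figures: 29.89 → 4 s.f., 67.993 → 5 s.f., 4.9 × 10² → 2 s.f.; limit is 2.
Rounded to 2 significant figures: 9.0 × 10⁻⁴.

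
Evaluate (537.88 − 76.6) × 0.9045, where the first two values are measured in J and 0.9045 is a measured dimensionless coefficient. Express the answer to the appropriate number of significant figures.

537.88 J − 76.6 J = 461.28 J; the difference is limited to 1 decimal place (4 s.f.).
Carrying full precision, 461.28 × 0.9045 = 417.22776 J; 0.9045 has 4 s.f., so the result keeps min(4, 4) = 4 s.f.
Rounded to 4 significant figures: 417.2 J.

417.2 J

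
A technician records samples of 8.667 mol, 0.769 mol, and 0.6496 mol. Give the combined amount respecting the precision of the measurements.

8.667 mol + 0.769 mol + 0.6496 mol = 10.0856 mol.
Addition/subtraction keeps the fewest decimal places: 8.667 → 3 decimal places, 0.769 → 3 decimal places, 0.6496 → 4 decimal places; limit is 3.
Rounded to 3 decimal places: 10.086 mol.

10.086 mol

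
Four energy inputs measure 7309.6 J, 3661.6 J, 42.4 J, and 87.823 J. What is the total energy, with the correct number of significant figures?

7309.6 J + 3661.6 J + 42.4 J + 87.823 J = 11101.423 J.
Addition/subtraction keeps the fewest decimal places: 7309.6 → 1 decimal place, 3661.6 → 1 decimal place, 42.4 → 1 decimal place, 87.823 → 3 decimal places; limit is 1.
Rounded to 1 decimal place: 11101.4 J.

11101.4 J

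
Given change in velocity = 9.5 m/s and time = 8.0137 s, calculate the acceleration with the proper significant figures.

1.2 m/s²

acceleration = 9.5 m/s ÷ 8.0137 s = 1.18546988283… m/s².
9.5 has 2 significant figures; 8.0137 has 5.
Division/multiplication keeps the fewest: 2 significant figures.
Rounded: 1.2 m/s².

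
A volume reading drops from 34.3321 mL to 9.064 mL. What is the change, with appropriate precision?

34.3321 mL − 9.064 mL = 25.2681 mL.
Addition/subtraction keeps the fewest decimal places: 34.3321 → 4 decimal places, 9.064 → 3 decimal places; limit is 3.
Rounded to 3 decimal places: 25.268 mL.

25.268 mL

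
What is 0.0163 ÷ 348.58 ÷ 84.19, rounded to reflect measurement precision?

5.55 × 10^-7

0.0163 ÷ 348.58 ÷ 84.19 = 5.55423984057 × 10^-7…
Multiplication/division keeps the fewest significant figures: 0.0163 → 3 s.f., 348.58 → 5 s.f., 84.19 → 4 s.f.; limit is 3.
Rounded to 3 significant figures: 5.55 × 10^-7.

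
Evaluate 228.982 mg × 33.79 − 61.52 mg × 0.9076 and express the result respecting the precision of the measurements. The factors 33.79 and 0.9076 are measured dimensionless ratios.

228.982 × 33.79 = 7737.30178 → 7737 mg (4 s.f., last digit at the 10^0 place).
61.52 × 0.9076 = 55.835552 → 55.84 mg (4 s.f., last digit at the 10^-2 place).
Difference: 7681.466228 mg; keep the coarser place, 10^0.
Result: 7681 mg.

7681 mg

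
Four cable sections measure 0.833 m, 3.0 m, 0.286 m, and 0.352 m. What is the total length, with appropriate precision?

4.5 m

0.833 m + 3.0 m + 0.286 m + 0.352 m = 4.471 m.
Addition/subtraction keeps the fewest decimal places: 0.833 → 3 decimal places, 3.0 → 1 decimal place, 0.286 → 3 decimal places, 0.352 → 3 decimal places; limit is 1.
Rounded to 1 decimal place: 4.5 m.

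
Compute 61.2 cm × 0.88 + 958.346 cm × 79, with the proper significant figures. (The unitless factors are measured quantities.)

61.2 × 0.88 = 53.856 → 54 cm (2 s.f., last digit at the 10^0 place).
958.346 × 79 = 75709.334 → 7.6 × 10⁴ cm (2 s.f., last digit at the 10^3 place).
Sum: 75763.19 cm; keep the coarser place, 10^3.
Result: 7.6 × 10⁴ cm.

7.6 × 10⁴ cm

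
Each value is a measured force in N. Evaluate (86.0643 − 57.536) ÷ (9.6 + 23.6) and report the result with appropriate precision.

0.859

86.0643 − 57.536 = 28.5283, limited to 3 d.p. → 5 s.f.; 9.6 + 23.6 = 33.2, limited to 1 d.p. → 3 s.f.
Carrying full precision, 28.5283 ÷ 33.2 = 0.859286144578…; keep min(5, 3) = 3 s.f.
Rounded to 3 significant figures: 0.859.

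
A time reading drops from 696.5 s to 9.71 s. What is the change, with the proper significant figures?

686.8 s

696.5 s − 9.71 s = 686.79 s.
Addition/subtraction keeps the fewest decimal places: 696.5 → 1 decimal place, 9.71 → 2 decimal places; limit is 1.
Rounded to 1 decimal place: 686.8 s.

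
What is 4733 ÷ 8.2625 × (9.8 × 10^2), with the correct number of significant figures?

5.6 × 10^5

4733 ÷ 8.2625 × (9.8 × 10^2) = 561372.465961…
Multiplication/division keeps the fewest significant figures: 4733 → 4 s.f., 8.2625 → 5 s.f., 9.8 × 10^2 → 2 s.f.; limit is 2.
Rounded to 2 significant figures: 5.6 × 10^5.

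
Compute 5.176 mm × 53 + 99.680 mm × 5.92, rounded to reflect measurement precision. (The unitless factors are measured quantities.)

5.176 × 53 = 274.328 → 2.7 × 10² mm (2 s.f., last digit at the 10^1 place).
99.680 × 5.92 = 590.1056 → 590. mm (3 s.f., last digit at the 10^0 place).
Sum: 864.4336 mm; keep the coarser place, 10^1.
Result: 8.6 × 10² mm.

8.6 × 10² mm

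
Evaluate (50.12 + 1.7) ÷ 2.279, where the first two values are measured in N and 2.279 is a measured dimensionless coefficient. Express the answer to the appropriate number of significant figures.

50.12 N + 1.7 N = 51.82 N; the sum is limited to 1 decimal place (3 s.f.).
Carrying full precision, 51.82 ÷ 2.279 = 22.7380430013… N; 2.279 has 4 s.f., so the result keeps min(3, 4) = 3 s.f.
Rounded to 3 significant figures: 22.7 N.

22.7 N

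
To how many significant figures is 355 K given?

355: every digit is nonzero and significant.

3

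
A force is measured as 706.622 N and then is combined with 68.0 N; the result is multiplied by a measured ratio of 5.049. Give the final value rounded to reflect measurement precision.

706.622 N + 68.0 N = 774.622 N; the sum is limited to 1 decimal place (4 s.f.).
Carrying full precision, 774.622 × 5.049 = 3911.066478 N; 5.049 has 4 s.f., so the result keeps min(4, 4) = 4 s.f.
Rounded to 4 significant figures: 3.911 × 10^3 N.

3.911 × 10^3 N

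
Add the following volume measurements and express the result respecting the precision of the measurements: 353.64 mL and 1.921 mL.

355.56 mL

353.64 mL + 1.921 mL = 355.561 mL.
Addition/subtraction keeps the fewest decimal places: 353.64 → 2 decimal places, 1.921 → 3 decimal places; limit is 2.
Rounded to 2 decimal places: 355.56 mL.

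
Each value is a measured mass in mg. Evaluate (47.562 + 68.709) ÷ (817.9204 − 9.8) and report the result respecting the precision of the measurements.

47.562 + 68.709 = 116.271, limited to 3 d.p. → 6 s.f.; 817.9204 − 9.8 = 808.1204, limited to 1 d.p. → 4 s.f.
Carrying full precision, 116.271 ÷ 808.1204 = 0.143878313182…; keep min(6, 4) = 4 s.f.
Rounded to 4 significant figures: 0.1439.

0.1439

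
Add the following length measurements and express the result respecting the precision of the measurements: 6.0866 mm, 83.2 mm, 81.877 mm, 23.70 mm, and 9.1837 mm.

2.040 × 10² mm

6.0866 mm + 83.2 mm + 81.877 mm + 23.70 mm + 9.1837 mm = 204.0473 mm.
Addition/subtraction keeps the fewest decimal places: 6.0866 → 4 decimal places, 83.2 → 1 decimal place, 81.877 → 3 decimal places, 23.70 → 2 decimal places, 9.1837 → 4 decimal places; limit is 1.
Rounded to 1 decimal place: 2.040 × 10² mm.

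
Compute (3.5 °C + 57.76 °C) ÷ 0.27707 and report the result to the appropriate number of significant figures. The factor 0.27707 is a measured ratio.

221 °C

3.5 °C + 57.76 °C = 61.26 °C; the sum is limited to 1 decimal place (3 s.f.).
Carrying full precision, 61.26 ÷ 0.27707 = 221.099361172… °C; 0.27707 has 5 s.f., so the result keeps min(3, 5) = 3 s.f.
Rounded to 3 significant figures: 221 °C.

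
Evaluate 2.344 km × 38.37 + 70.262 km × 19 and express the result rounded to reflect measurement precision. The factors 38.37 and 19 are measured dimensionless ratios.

1.4 × 10^3 km

2.344 × 38.37 = 89.93928 → 89.94 km (4 s.f., last digit at the 10^-2 place).
70.262 × 19 = 1334.978 → 1.3 × 10^3 km (2 s.f., last digit at the 10^2 place).
Sum: 1424.91728 km; keep the coarser place, 10^2.
Result: 1.4 × 10^3 km.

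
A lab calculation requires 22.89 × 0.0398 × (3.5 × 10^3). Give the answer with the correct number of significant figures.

3.2 × 10^3

22.89 × 0.0398 × (3.5 × 10^3) = 3188.577
Multiplication/division keeps the fewest significant figures: 22.89 → 4 s.f., 0.0398 → 3 s.f., 3.5 × 10^3 → 2 s.f.; limit is 2.
Rounded to 2 significant figures: 3.2 × 10^3.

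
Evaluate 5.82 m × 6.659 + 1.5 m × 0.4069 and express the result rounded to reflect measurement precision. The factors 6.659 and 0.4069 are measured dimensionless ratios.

5.82 × 6.659 = 38.75538 → 38.8 m (3 s.f., last digit at the 10^-1 place).
1.5 × 0.4069 = 0.61035 → 6.1 × 10⁻¹ m (2 s.f., last digit at the 10^-2 place).
Sum: 39.36573 m; keep the coarser place, 10^-1.
Result: 39.4 m.

39.4 m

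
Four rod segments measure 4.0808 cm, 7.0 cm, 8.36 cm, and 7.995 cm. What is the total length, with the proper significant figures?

27.4 cm

4.0808 cm + 7.0 cm + 8.36 cm + 7.995 cm = 27.4358 cm.
Addition/subtraction keeps the fewest decimal places: 4.0808 → 4 decimal places, 7.0 → 1 decimal place, 8.36 → 2 decimal places, 7.995 → 3 decimal places; limit is 1.
Rounded to 1 decimal place: 27.4 cm.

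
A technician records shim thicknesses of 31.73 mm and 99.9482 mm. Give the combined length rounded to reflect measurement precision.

1.3168 × 10^2 mm

31.73 mm + 99.9482 mm = 131.6782 mm.
Addition/subtraction keeps the fewest decimal places: 31.73 → 2 decimal places, 99.9482 → 4 decimal places; limit is 2.
Rounded to 2 decimal places: 1.3168 × 10^2 mm.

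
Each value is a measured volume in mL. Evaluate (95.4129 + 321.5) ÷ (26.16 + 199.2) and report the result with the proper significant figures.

1.850

95.4129 + 321.5 = 416.9129, limited to 1 d.p. → 4 s.f.; 26.16 + 199.2 = 225.36, limited to 1 d.p. → 4 s.f.
Carrying full precision, 416.9129 ÷ 225.36 = 1.84998624423…; keep min(4, 4) = 4 s.f.
Rounded to 4 significant figures: 1.850.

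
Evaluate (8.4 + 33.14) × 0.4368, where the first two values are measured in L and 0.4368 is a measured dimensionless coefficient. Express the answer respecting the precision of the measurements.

18.1 L

8.4 L + 33.14 L = 41.54 L; the sum is limited to 1 decimal place (3 s.f.).
Carrying full precision, 41.54 × 0.4368 = 18.144672 L; 0.4368 has 4 s.f., so the result keeps min(3, 4) = 3 s.f.
Rounded to 3 significant figures: 18.1 L.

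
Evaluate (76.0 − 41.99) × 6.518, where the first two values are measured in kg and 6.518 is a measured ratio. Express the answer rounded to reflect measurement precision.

76.0 kg − 41.99 kg = 34.01 kg; the difference is limited to 1 decimal place (3 s.f.).
Carrying full precision, 34.01 × 6.518 = 221.67718 kg; 6.518 has 4 s.f., so the result keeps min(3, 4) = 3 s.f.
Rounded to 3 significant figures: 222 kg.

222 kg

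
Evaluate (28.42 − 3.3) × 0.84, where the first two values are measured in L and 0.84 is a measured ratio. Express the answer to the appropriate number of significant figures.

21 L

28.42 L − 3.3 L = 25.12 L; the difference is limited to 1 decimal place (3 s.f.).
Carrying full precision, 25.12 × 0.84 = 21.1008 L; 0.84 has 2 s.f., so the result keeps min(3, 2) = 2 s.f.
Rounded to 2 significant figures: 21 L.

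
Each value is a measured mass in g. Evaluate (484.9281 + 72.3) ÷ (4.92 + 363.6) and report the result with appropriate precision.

1.512

484.9281 + 72.3 = 557.2281, limited to 1 d.p. → 4 s.f.; 4.92 + 363.6 = 368.52, limited to 1 d.p. → 4 s.f.
Carrying full precision, 557.2281 ÷ 368.52 = 1.51207017258…; keep min(4, 4) = 4 s.f.
Rounded to 4 significant figures: 1.512.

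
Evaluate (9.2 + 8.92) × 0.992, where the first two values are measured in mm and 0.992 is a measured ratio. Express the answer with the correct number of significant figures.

18.0 mm

9.2 mm + 8.92 mm = 18.12 mm; the sum is limited to 1 decimal place (3 s.f.).
Carrying full precision, 18.12 × 0.992 = 17.97504 mm; 0.992 has 3 s.f., so the result keeps min(3, 3) = 3 s.f.
Rounded to 3 significant figures: 18.0 mm.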